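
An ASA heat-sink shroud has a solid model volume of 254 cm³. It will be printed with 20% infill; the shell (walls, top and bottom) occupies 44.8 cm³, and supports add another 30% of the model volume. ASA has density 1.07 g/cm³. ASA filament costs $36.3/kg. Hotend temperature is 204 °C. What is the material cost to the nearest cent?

$6.32

Volume inside the shell = 254 − 44.8, so 209.2 cm³.
Infill volume: 0.20 × 209.2 → 41.84 cm³.
Support: 0.30 × 254 → 76.2 cm³.
Deposited volume = 44.8 + 41.84 + 76.2 = 162.84 cm³.
Mass: 162.84 × 1.07 → 174.2388 g.
At $36.3/kg: 174.2388/1000 × 36.3 = $6.32.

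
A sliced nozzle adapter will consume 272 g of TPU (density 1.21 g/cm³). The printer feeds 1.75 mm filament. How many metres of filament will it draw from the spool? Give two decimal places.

Extruded volume: 272/1.21 = 224.7934 cm³ (224793.4 mm³).
A = π r² = π × 0.875² = 2.4053 mm².
Length = 224793.4 / 2.4053 = 93457.53 mm = 93.46 m.

93.46 m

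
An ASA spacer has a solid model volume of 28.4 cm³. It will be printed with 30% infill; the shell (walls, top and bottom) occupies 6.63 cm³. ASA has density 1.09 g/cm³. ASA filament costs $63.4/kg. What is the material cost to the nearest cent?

$0.91

Interior volume = 28.4 − 6.63 = 21.77 cm³.
Infill deposited = 0.30 × 21.77, so 6.531 cm³.
Deposited volume = 6.63 + 6.531 = 13.161 cm³.
Mass = 13.161 × 1.09 = 14.34549 g.
At $63.4/kg: 14.34549/1000 × 63.4 = $0.91.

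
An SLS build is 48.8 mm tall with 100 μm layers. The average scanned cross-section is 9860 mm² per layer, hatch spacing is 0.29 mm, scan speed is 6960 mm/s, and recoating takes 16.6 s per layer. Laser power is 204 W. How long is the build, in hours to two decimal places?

Layer count = ceil(48.8 / 0.1) = 488.
Per-layer scan distance = 9860 / 0.29 = 34000 mm.
Laser time per layer = 34000 / 6960, so 4.8851 s.
Layer cycle = 4.8851 + 16.6 = 21.4851 s.
488 layers × 21.4851 s/layer = 10484.7288 s, i.e. 2.91 hours.

2.91 hours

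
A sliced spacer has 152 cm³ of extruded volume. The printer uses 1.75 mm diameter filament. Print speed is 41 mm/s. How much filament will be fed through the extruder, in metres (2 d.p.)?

Filament cross-section = π × (1.75/2)² = 2.4053 mm².
Length = 152 cm³ / 2.4053 mm² = 152000 / 2.4053 = 63193.78 mm = 63.19 m.

63.19 m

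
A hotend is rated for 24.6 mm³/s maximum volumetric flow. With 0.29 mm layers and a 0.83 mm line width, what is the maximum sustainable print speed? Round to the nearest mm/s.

Extrusion cross-section = 0.29 × 0.83, so 0.2407 mm².
Max speed = 24.6 / 0.2407 = 102.20 ≈ 102 mm/s.

102 mm/s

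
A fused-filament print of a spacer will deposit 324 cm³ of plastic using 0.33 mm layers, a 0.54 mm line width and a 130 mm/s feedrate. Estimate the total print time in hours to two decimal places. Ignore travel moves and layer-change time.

Bead cross-section: 0.33 × 0.54 → 0.1782 mm².
Path length: 324000 mm³ / 0.1782 mm² → 1818181.8 mm.
Time extruding = 1818181.8 / 130, so 13986 s.
Converting: 13986 s = 3.89 hours.

3.89 hours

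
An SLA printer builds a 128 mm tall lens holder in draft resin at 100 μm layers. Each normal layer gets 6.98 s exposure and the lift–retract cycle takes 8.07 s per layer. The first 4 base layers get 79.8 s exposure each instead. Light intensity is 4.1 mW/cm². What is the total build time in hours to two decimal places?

Number of layers: 128 / 0.1 → 1280 (rounded up).
Bottom layers: 4 × (79.8 + 8.07) → 351.48 s.
Remaining layers: 1276 × (6.98 + 8.07) → 19203.8 s.
Total = 351.48 + 19203.8 = 19555.28 s = 5.43 hours.

5.43 hours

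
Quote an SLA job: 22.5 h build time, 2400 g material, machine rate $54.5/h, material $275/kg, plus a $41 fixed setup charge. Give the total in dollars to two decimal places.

$1927.25

Machine-time cost = 54.5 × 22.5, so $1226.25.
Feedstock cost = 275 × 2400/1000 = $660.00.
Total = 1226.25 + 660.00 + 41 = $1927.25.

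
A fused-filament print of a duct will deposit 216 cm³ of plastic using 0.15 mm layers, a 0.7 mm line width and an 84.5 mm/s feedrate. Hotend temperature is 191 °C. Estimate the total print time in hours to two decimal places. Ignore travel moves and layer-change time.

6.76 hours

Bead cross-section = 0.15 × 0.7 = 0.105 mm².
Path length: 216000 mm³ / 0.105 mm² → 2057142.9 mm.
Extrusion time = 2057142.9 / 84.5, so 24344.9 s.
Converting: 24344.9 s = 6.76 hours.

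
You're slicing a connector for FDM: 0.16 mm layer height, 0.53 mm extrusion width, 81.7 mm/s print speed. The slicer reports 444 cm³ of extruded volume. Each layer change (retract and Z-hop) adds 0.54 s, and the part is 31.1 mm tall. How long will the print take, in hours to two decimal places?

Extrusion cross-section: 0.16 × 0.53 → 0.0848 mm².
Path length: 444000 mm³ / 0.0848 mm² → 5235849.1 mm.
Time extruding: 5235849.1 / 81.7 → 64086.3 s.
Number of layers: 31.1 / 0.16 → 195 (rounded up).
Non-print overhead = 195 × 0.54 = 105.3 s.
Total = 64086.3 + 105.3 = 64191.6 s = 17.83 hours.

17.83 hours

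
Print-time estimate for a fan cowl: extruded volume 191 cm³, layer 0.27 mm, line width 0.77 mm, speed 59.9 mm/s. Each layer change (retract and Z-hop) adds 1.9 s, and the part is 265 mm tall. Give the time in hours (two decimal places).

4.78 hours

Line area = 0.27 × 0.77 = 0.2079 mm².
Total extruded path = 191000/0.2079 = 918710.9 mm.
Extrusion time = 918710.9 / 59.9 = 15337.4 s.
Layer count = ceil(265 / 0.27) = 982.
Non-print overhead = 982 × 1.9, so 1865.8 s.
Altogether 15337.4 + 1865.8 = 17203.2 s, i.e. 4.78 hours.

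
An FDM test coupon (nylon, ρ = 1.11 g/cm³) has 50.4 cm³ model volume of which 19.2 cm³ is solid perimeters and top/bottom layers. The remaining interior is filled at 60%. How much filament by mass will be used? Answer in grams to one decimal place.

Volume inside the shell: 50.4 − 19.2 → 31.2 cm³.
Infill deposited: 0.60 × 31.2 → 18.72 cm³.
Total extruded: 19.2 + 18.72 → 37.92 cm³.
Mass = 37.92 × 1.11, so 42.0912 g.

42.1 g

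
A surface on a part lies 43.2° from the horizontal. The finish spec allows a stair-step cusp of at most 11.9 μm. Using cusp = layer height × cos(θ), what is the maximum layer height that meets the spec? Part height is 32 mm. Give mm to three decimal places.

cos(43.2°) = 0.7290; t_max = 0.0119/0.7290 = 0.016 mm.

0.016 mm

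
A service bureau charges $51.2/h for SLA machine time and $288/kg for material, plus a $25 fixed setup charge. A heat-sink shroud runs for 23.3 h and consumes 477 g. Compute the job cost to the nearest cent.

$1355.34

Machine cost: 51.2 × 23.3 → $1192.96.
Material cost = 288 × 477/1000 = $137.376.
Total = 1192.96 + 137.376 + 25 = 1355.336 ≈ $1355.34.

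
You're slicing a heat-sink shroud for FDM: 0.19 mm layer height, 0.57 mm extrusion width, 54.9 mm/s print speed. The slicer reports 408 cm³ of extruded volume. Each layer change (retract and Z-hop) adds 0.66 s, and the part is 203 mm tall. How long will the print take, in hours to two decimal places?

Bead cross-section: 0.19 × 0.57 → 0.1083 mm².
Path length: 408000 mm³ / 0.1083 mm² → 3767313 mm.
Print-move time = 3767313 / 54.9 = 68621.4 s.
Number of layers: 203 / 0.19 → 1069 (rounded up).
Non-print overhead = 1069 × 0.66 = 705.54 s.
Total = 68621.4 + 705.54 = 69326.94 s = 19.26 hours.

19.26 hours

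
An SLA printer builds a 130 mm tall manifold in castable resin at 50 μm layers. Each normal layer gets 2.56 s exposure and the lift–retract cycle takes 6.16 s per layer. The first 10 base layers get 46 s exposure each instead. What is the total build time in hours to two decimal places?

6.42 hours

Layers = ⌈130/0.05⌉ = 2600.
Base layers = 10 × (46 + 6.16) = 521.6 s.
Normal layers = 2590 × (2.56 + 6.16) = 22584.8 s.
Sum: 521.6 + 22584.8 = 23106.4 s → 6.42 hours.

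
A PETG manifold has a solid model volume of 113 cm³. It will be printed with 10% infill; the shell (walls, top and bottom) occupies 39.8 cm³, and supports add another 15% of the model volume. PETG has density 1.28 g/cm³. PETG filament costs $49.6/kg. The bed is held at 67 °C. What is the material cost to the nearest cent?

Interior volume = 113 − 39.8, so 73.2 cm³.
Deposited infill: 0.10 × 73.2 → 7.32 cm³.
Support: 0.15 × 113 → 16.95 cm³.
Total printed volume = 39.8 + 7.32 + 16.95, so 64.07 cm³.
Mass: 64.07 × 1.28 → 82.0096 g.
Cost = 82.0096 g / 1000 × $49.6/kg = $4.07.

$4.07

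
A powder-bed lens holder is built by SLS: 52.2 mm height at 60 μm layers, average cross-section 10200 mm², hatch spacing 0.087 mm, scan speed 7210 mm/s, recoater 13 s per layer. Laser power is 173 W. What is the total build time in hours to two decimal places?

Layer count = ceil(52.2 / 0.06) = 870.
Per-layer scan distance: 10200 / 0.087 → 117241.4 mm.
Per-layer scan time = 117241.4 / 7210 = 16.2609 s.
Per-layer time = 16.2609 + 13 = 29.2609 s.
870 layers × 29.2609 s/layer = 25456.983 s, i.e. 7.07 hours.

7.07 hours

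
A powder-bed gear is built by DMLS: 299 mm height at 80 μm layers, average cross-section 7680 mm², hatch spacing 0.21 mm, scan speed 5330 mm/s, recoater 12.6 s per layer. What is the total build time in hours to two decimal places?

Layers = ⌈299/0.08⌉ = 3738.
Per-layer scan distance = 7680 / 0.21, so 36571.4 mm.
Per-layer scan time = 36571.4 / 5330, so 6.8614 s.
Time per layer: 6.8614 + 12.6 → 19.4614 s.
3738 layers × 19.4614 s/layer = 72746.7132 s, i.e. 20.21 hours.

20.21 hours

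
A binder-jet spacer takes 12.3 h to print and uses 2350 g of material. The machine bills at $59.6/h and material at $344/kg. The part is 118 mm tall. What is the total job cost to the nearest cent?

Machine-time cost = 59.6 × 12.3, so $733.08.
Feedstock cost = 344 × 2350/1000 = $808.40.
Total = 733.08 + 808.40 = $1541.48.

$1541.48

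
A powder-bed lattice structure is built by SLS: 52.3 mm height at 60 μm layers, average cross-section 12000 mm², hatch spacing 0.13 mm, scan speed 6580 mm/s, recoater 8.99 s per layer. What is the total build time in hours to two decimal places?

5.58 hours

Number of layers: 52.3 / 0.06 → 872 (rounded up).
Hatch length per layer: 12000 / 0.13 → 92307.7 mm.
Scan time per layer = 92307.7 / 6580 = 14.0285 s.
Time per layer: 14.0285 + 8.99 → 23.0185 s.
872 layers × 23.0185 s/layer = 20072.132 s, i.e. 5.58 hours.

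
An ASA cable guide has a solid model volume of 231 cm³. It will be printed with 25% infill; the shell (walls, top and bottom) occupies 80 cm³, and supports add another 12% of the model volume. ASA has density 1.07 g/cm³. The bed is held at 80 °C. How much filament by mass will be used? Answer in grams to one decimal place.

155.7 g

Volume inside the shell = 231 − 80, so 151 cm³.
Infill deposited: 0.25 × 151 → 37.75 cm³.
Support: 0.12 × 231 → 27.72 cm³.
Deposited volume = 80 + 37.75 + 27.72, so 145.47 cm³.
Mass: 145.47 × 1.07 → 155.6529 g.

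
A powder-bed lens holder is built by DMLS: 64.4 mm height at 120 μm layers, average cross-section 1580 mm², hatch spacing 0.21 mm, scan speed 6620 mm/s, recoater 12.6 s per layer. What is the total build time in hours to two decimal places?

2.05 hours

Number of layers: 64.4 / 0.12 → 537 (rounded up).
Hatch length per layer = 1580 / 0.21 = 7523.8 mm.
Per-layer scan time = 7523.8 / 6620, so 1.1365 s.
Time per layer = 1.1365 + 12.6 = 13.7365 s.
Build time = 537 × 13.7365 = 7376.5005 s = 2.05 hours.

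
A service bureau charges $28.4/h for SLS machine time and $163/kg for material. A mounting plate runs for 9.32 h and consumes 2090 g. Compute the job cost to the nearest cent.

Machine cost = 28.4 × 9.32, so $264.688.
Feedstock cost = 163 × 2090/1000 = $340.67.
Job cost: 264.688 + 340.67 = 605.358 ≈ $605.36.

$605.36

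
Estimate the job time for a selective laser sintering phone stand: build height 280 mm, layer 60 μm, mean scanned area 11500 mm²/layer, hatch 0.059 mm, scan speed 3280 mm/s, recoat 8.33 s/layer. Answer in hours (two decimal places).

87.84 hours

Layers = ⌈280/0.06⌉ = 4667.
Scan path per layer = 11500 / 0.059 = 194915.3 mm.
Per-layer scan time = 194915.3 / 3280, so 59.4254 s.
Layer cycle = 59.4254 + 8.33 = 67.7554 s.
Total: 4667 × 67.7554 s = 316214.4518 s → 87.84 hours.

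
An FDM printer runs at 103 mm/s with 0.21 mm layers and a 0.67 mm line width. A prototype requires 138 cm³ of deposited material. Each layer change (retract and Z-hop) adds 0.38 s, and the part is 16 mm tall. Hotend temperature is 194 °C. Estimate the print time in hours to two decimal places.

Bead cross-section = 0.21 × 0.67 = 0.1407 mm².
Total extruded path = 138000/0.1407 = 980810.2 mm.
Extrusion time = 980810.2 / 103 = 9522.4 s.
Layers = ⌈16/0.21⌉ = 77.
Z-hop total: 77 × 0.38 → 29.26 s.
Altogether 9522.4 + 29.26 = 9551.66 s, i.e. 2.65 hours.

2.65 hours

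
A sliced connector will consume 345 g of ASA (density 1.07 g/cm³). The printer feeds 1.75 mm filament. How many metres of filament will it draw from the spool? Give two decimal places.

Volume = 345 g / 1.07 g·cm⁻³ = 322.4299 cm³ = 322429.9 mm³.
A = π r² = π × 0.875² = 2.4053 mm².
L = V/A = 322429.9/2.4053 = 134049.77 mm → 134.05 m.

134.05 m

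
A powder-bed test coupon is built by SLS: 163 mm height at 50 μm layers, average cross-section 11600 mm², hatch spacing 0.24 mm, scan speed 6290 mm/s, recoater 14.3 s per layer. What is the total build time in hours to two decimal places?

Number of layers: 163 / 0.05 → 3260 (rounded up).
Per-layer scan distance = 11600 / 0.24 = 48333.3 mm.
Scan time per layer: 48333.3 / 6290 → 7.6841 s.
Time per layer = 7.6841 + 14.3 = 21.9841 s.
Build time = 3260 × 21.9841 = 71668.166 s = 19.91 hours.

19.91 hours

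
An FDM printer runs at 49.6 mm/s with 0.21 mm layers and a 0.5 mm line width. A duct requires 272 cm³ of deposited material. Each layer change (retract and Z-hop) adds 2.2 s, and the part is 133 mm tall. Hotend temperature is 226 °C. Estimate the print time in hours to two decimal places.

Line area = 0.21 × 0.5, so 0.105 mm².
Toolpath length = 272 cm³ / 0.105 mm² = 272000 / 0.105 = 2590476.2 mm.
Extrusion time = 2590476.2 / 49.6 = 52227.3 s.
Layers = ⌈133/0.21⌉ = 634.
Layer-change overhead: 634 × 2.2 → 1394.8 s.
Altogether 52227.3 + 1394.8 = 53622.1 s, i.e. 14.90 hours.

14.90 hours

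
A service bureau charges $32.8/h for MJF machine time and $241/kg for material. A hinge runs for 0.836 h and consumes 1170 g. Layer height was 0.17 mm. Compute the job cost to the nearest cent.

Machine-time cost = 32.8 × 0.836, so $27.4208.
Material charge: 241 × 1170/1000 → $281.97.
Total = 27.4208 + 281.97 = 309.3908 ≈ $309.39.

$309.39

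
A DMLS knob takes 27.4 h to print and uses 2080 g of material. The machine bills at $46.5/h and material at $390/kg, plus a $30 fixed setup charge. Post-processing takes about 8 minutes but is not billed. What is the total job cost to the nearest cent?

Machine cost = 46.5 × 27.4, so $1274.10.
Material cost = 390 × 2080/1000, so $811.20.
Total = 1274.10 + 811.20 + 30 = $2115.30.

$2115.30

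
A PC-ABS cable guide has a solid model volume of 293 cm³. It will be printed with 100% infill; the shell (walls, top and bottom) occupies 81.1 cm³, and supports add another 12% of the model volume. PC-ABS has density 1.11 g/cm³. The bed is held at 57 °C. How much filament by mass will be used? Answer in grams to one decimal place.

364.3 g

Interior volume = 293 − 81.1 = 211.9 cm³.
Infill volume: 1.00 × 211.9 → 211.9 cm³.
Support: 0.12 × 293 → 35.16 cm³.
Total extruded: 81.1 + 211.9 + 35.16 → 328.16 cm³.
Mass = 328.16 × 1.11 = 364.2576 g.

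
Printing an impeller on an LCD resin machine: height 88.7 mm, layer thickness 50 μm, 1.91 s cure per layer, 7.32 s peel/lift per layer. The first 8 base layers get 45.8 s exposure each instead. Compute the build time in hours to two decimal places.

Number of layers: 88.7 / 0.05 → 1774 (rounded up).
Base layers = 8 × (45.8 + 7.32), so 424.96 s.
Remaining layers = 1766 × (1.91 + 7.32) = 16300.18 s.
Sum: 424.96 + 16300.18 = 16725.14 s → 4.65 hours.

4.65 hours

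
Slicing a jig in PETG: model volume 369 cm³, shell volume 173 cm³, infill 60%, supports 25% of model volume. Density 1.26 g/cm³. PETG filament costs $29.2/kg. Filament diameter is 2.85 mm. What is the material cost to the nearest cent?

$14.09

Interior volume = 369 − 173 = 196 cm³.
Infill volume = 0.60 × 196 = 117.6 cm³.
Support: 0.25 × 369 → 92.25 cm³.
Total printed volume = 173 + 117.6 + 92.25 = 382.85 cm³.
Mass = 382.85 × 1.26, so 482.391 g.
At $29.2/kg: 482.391/1000 × 29.2 = $14.09.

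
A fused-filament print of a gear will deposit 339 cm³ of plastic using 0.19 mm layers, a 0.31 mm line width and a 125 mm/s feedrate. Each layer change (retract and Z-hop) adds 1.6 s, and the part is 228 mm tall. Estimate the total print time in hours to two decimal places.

13.32 hours

Extrusion cross-section: 0.19 × 0.31 → 0.0589 mm².
Toolpath length = 339 cm³ / 0.0589 mm² = 339000 / 0.0589 = 5755517.8 mm.
Time extruding: 5755517.8 / 125 → 46044.1 s.
Number of layers: 228 / 0.19 → 1200 (rounded up).
Z-hop total: 1200 × 1.6 → 1920 s.
Total = 46044.1 + 1920 = 47964.1 s = 13.32 hours.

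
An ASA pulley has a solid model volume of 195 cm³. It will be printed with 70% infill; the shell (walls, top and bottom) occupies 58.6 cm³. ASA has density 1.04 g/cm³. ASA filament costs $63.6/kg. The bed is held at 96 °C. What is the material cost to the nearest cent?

Interior volume: 195 − 58.6 → 136.4 cm³.
Infill volume: 0.70 × 136.4 → 95.48 cm³.
Total printed volume = 58.6 + 95.48 = 154.08 cm³.
Mass = 154.08 × 1.04, so 160.2432 g.
At $63.6/kg: 160.2432/1000 × 63.6 = $10.19.

$10.19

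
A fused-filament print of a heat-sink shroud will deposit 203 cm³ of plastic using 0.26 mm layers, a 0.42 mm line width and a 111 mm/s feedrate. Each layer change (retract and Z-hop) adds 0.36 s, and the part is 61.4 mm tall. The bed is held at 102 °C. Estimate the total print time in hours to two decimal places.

4.68 hours

Extrusion cross-section = 0.26 × 0.42, so 0.1092 mm².
Total extruded path = 203000/0.1092 = 1858974.4 mm.
Print-move time: 1858974.4 / 111 → 16747.5 s.
Layers = ⌈61.4/0.26⌉ = 237.
Z-hop total = 237 × 0.36 = 85.32 s.
Total = 16747.5 + 85.32 = 16832.82 s = 4.68 hours.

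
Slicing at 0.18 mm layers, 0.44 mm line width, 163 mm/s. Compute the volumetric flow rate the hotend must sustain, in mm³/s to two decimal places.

Bead cross-section: 0.18 × 0.44 → 0.0792 mm².
Q = v·A = 163 × 0.0792 = 12.91 mm³/s.

12.91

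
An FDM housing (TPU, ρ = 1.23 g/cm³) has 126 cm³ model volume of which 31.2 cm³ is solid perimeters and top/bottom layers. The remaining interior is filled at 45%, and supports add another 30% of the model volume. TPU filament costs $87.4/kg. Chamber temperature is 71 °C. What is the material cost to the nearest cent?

Interior volume: 126 − 31.2 → 94.8 cm³.
Deposited infill = 0.45 × 94.8 = 42.66 cm³.
Support = 0.30 × 126, so 37.8 cm³.
Deposited volume = 31.2 + 42.66 + 37.8, so 111.66 cm³.
Mass = 111.66 × 1.23 = 137.3418 g.
Cost = 137.3418 g / 1000 × $87.4/kg = $12.00.

$12.00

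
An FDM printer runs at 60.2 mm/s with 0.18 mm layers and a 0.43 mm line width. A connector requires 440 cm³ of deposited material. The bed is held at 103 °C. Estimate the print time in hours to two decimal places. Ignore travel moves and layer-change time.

Extrusion cross-section: 0.18 × 0.43 → 0.0774 mm².
Toolpath length = 440 cm³ / 0.0774 mm² = 440000 / 0.0774 = 5684754.5 mm.
Extrusion time = 5684754.5 / 60.2, so 94431.1 s.
In the requested units: 94431.1 s = 26.23 hours.

26.23 hours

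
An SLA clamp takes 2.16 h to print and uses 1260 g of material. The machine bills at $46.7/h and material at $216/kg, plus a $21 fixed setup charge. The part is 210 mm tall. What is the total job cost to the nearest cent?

Machine-time cost: 46.7 × 2.16 → $100.872.
Material charge = 216 × 1260/1000 = $272.16.
Total = 100.872 + 272.16 + 21 = 394.032 ≈ $394.03.

$394.03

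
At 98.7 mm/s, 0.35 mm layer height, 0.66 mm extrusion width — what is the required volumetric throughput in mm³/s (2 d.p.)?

22.80

Bead cross-section = 0.35 × 0.66 = 0.231 mm².
Volumetric flow = 98.7 × 0.231 = 22.80 mm³/s.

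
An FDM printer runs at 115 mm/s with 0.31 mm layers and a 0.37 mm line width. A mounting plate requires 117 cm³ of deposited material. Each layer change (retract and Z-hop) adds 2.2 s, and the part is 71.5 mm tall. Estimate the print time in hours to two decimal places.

Bead cross-section: 0.31 × 0.37 → 0.1147 mm².
Toolpath length = 117 cm³ / 0.1147 mm² = 117000 / 0.1147 = 1020052.3 mm.
Print-move time = 1020052.3 / 115, so 8870 s.
Layer count = ceil(71.5 / 0.31) = 231.
Z-hop total: 231 × 2.2 → 508.2 s.
Altogether 8870 + 508.2 = 9378.2 s, i.e. 2.61 hours.

2.61 hours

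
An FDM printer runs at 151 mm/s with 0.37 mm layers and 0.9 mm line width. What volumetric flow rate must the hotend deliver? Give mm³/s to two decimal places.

A = 0.37 × 0.9 = 0.333 mm².
Volumetric flow = 151 × 0.333 = 50.28 mm³/s.

50.28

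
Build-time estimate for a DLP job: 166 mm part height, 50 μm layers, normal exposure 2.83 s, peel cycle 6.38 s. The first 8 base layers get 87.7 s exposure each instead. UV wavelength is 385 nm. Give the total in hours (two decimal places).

8.68 hours

Layers = ⌈166/0.05⌉ = 3320.
Burn-in layers = 8 × (87.7 + 6.38) = 752.64 s.
Remaining layers = 3312 × (2.83 + 6.38) = 30503.52 s.
Sum: 752.64 + 30503.52 = 31256.16 s → 8.68 hours.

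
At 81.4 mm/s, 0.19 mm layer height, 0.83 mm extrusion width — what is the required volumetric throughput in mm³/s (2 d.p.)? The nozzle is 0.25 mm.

Bead cross-section = 0.19 × 0.83 = 0.1577 mm².
Q = v·A = 81.4 × 0.1577 = 12.84 mm³/s.

12.84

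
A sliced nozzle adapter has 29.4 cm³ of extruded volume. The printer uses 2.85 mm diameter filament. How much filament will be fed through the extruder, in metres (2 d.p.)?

Filament cross-section = π × (2.85/2)² = 6.3794 mm².
L = 29400 mm³ / 6.3794 mm² = 4608.58 mm, i.e. 4.61 m.

4.61 m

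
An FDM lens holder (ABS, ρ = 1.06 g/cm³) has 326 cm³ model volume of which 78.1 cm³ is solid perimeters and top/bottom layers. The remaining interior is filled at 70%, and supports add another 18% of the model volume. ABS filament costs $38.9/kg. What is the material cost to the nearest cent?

$12.80

Interior volume = 326 − 78.1, so 247.9 cm³.
Deposited infill = 0.70 × 247.9 = 173.53 cm³.
Support: 0.18 × 326 → 58.68 cm³.
Total extruded: 78.1 + 173.53 + 58.68 → 310.31 cm³.
Mass: 310.31 × 1.06 → 328.9286 g.
At $38.9/kg: 328.9286/1000 × 38.9 = $12.80.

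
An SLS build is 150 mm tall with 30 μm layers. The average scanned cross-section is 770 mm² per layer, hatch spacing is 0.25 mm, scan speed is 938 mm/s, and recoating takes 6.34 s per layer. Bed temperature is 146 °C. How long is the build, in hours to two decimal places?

Layer count = ceil(150 / 0.03) = 5000.
Hatch length per layer = 770 / 0.25, so 3080 mm.
Scan time per layer: 3080 / 938 → 3.2836 s.
Time per layer = 3.2836 + 6.34, so 9.6236 s.
5000 layers × 9.6236 s/layer = 48118 s, i.e. 13.37 hours.

13.37 hours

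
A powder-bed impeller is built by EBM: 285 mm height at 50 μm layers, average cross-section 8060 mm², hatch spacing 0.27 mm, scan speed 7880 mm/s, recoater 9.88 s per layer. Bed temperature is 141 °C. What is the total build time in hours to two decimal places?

Number of layers: 285 / 0.05 → 5700 (rounded up).
Scan path per layer: 8060 / 0.27 → 29851.9 mm.
Scan time per layer = 29851.9 / 7880 = 3.7883 s.
Per-layer time: 3.7883 + 9.88 → 13.6683 s.
5700 layers × 13.6683 s/layer = 77909.31 s, i.e. 21.64 hours.

21.64 hours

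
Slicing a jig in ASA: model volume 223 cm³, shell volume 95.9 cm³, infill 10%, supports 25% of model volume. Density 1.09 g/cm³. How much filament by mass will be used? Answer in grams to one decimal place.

179.2 g

Interior volume = 223 − 95.9 = 127.1 cm³.
Infill volume = 0.10 × 127.1 = 12.71 cm³.
Support = 0.25 × 223, so 55.75 cm³.
Total extruded = 95.9 + 12.71 + 55.75 = 164.36 cm³.
Mass: 164.36 × 1.09 → 179.1524 g.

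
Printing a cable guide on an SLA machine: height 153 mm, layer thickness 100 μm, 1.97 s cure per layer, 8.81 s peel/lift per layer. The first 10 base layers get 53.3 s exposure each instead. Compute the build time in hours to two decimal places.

4.72 hours

Layers = ⌈153/0.1⌉ = 1530.
Bottom layers = 10 × (53.3 + 8.81) = 621.1 s.
Regular layers: 1520 × (1.97 + 8.81) → 16385.6 s.
Total = 621.1 + 16385.6 = 17006.7 s = 4.72 hours.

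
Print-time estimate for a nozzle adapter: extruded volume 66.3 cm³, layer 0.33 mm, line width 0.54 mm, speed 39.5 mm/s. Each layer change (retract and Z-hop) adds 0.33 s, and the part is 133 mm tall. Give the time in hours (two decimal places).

2.65 hours

Bead cross-section = 0.33 × 0.54, so 0.1782 mm².
Toolpath length = 66.3 cm³ / 0.1782 mm² = 66300 / 0.1782 = 372053.9 mm.
Time extruding = 372053.9 / 39.5, so 9419.1 s.
Number of layers: 133 / 0.33 → 404 (rounded up).
Z-hop total = 404 × 0.33, so 133.32 s.
Total = 9419.1 + 133.32 = 9552.42 s = 2.65 hours.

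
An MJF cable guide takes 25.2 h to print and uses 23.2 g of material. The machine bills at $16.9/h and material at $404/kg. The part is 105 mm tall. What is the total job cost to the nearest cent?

Machine-time cost = 16.9 × 25.2 = $425.88.
Feedstock cost = 404 × 23.2/1000 = $9.3728.
Job cost: 425.88 + 9.3728 = 435.2528 ≈ $435.25.

$435.25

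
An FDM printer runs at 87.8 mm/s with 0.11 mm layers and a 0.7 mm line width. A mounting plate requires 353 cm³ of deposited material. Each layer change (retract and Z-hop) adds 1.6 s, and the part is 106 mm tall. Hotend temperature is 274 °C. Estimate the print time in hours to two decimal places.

14.93 hours

Extrusion cross-section = 0.11 × 0.7 = 0.077 mm².
Total extruded path = 353000/0.077 = 4584415.6 mm.
Print-move time = 4584415.6 / 87.8 = 52214.3 s.
Layer count = ceil(106 / 0.11) = 964.
Z-hop total: 964 × 1.6 → 1542.4 s.
Total = 52214.3 + 1542.4 = 53756.7 s = 14.93 hours.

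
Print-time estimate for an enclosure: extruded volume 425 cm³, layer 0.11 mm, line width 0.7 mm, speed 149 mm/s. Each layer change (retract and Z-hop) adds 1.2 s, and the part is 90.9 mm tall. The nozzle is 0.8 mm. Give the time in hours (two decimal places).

10.57 hours

Extrusion cross-section: 0.11 × 0.7 → 0.077 mm².
Path length: 425000 mm³ / 0.077 mm² → 5519480.5 mm.
Time extruding = 5519480.5 / 149, so 37043.5 s.
Layers = ⌈90.9/0.11⌉ = 827.
Non-print overhead = 827 × 1.2, so 992.4 s.
Total = 37043.5 + 992.4 = 38035.9 s = 10.57 hours.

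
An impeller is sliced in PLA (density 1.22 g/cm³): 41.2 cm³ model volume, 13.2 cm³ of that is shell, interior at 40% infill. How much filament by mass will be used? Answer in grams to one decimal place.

Volume inside the shell = 41.2 − 13.2 = 28 cm³.
Infill volume = 0.40 × 28 = 11.2 cm³.
Total printed volume = 13.2 + 11.2 = 24.4 cm³.
Mass: 24.4 × 1.22 → 29.768 g.

29.8 g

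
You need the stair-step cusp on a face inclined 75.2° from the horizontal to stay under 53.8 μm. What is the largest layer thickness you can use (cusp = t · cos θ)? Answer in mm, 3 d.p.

Layer height = cusp / cos(75.2°) = 0.0538 / 0.2554 = 0.211 mm.

0.211 mm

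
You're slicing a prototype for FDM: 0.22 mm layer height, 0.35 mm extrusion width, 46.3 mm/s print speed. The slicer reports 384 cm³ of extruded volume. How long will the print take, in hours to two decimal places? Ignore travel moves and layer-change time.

Line area: 0.22 × 0.35 → 0.077 mm².
Toolpath length = 384 cm³ / 0.077 mm² = 384000 / 0.077 = 4987013 mm.
Print-move time: 4987013 / 46.3 → 107710.9 s.
That's 107710.9 s → 29.92 hours.

29.92 hours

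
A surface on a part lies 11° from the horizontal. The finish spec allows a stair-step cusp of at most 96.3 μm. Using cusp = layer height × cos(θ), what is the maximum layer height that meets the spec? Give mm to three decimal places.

cos(11°) = 0.9816; t_max = 0.0963/0.9816 = 0.098 mm.

0.098 mm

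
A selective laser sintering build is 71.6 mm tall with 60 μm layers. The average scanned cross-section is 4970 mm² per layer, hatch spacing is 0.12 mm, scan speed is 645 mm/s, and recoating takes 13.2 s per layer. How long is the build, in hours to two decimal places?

Layers = ⌈71.6/0.06⌉ = 1194.
Hatch length per layer = 4970 / 0.12, so 41416.7 mm.
Per-layer scan time: 41416.7 / 645 → 64.2119 s.
Time per layer: 64.2119 + 13.2 → 77.4119 s.
1194 layers × 77.4119 s/layer = 92429.8086 s, i.e. 25.67 hours.

25.67 hours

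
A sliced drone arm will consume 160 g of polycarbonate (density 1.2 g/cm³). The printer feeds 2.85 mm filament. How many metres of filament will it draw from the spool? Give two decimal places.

20.90 m

Volume = 160 g / 1.2 g·cm⁻³ = 133.3333 cm³ = 133333.3 mm³.
Cross-section of 2.85 mm filament: π·(2.85/2)² = 6.3794 mm².
Length = 133333.3 / 6.3794 = 20900.6 mm = 20.90 m.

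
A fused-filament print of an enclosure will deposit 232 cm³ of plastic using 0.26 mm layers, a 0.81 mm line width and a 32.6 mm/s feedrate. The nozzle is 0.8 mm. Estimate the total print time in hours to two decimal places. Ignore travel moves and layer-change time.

Bead cross-section: 0.26 × 0.81 → 0.2106 mm².
Total extruded path = 232000/0.2106 = 1101614.4 mm.
Print-move time = 1101614.4 / 32.6 = 33791.9 s.
In the requested units: 33791.9 s = 9.39 hours.

9.39 hours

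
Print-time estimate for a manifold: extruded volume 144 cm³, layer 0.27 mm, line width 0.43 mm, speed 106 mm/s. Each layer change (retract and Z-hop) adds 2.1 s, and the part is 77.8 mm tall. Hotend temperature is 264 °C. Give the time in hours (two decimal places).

3.42 hours

Line area: 0.27 × 0.43 → 0.1161 mm².
Path length: 144000 mm³ / 0.1161 mm² → 1240310.1 mm.
Time extruding = 1240310.1 / 106 = 11701 s.
Number of layers: 77.8 / 0.27 → 289 (rounded up).
Non-print overhead: 289 × 2.1 → 606.9 s.
Total = 11701 + 606.9 = 12307.9 s = 3.42 hours.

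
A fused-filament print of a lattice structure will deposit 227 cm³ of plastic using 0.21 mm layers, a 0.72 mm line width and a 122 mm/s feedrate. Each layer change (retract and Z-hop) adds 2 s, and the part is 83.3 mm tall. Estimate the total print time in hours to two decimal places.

Line area = 0.21 × 0.72, so 0.1512 mm².
Toolpath length = 227 cm³ / 0.1512 mm² = 227000 / 0.1512 = 1501322.8 mm.
Extrusion time = 1501322.8 / 122, so 12305.9 s.
Layer count = ceil(83.3 / 0.21) = 397.
Z-hop total: 397 × 2 → 794 s.
Total = 12305.9 + 794 = 13099.9 s = 3.64 hours.

3.64 hours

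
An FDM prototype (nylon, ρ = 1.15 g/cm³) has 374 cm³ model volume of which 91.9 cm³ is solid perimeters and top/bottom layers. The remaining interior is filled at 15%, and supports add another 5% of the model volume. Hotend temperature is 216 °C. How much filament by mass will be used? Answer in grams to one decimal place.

175.9 g

Volume inside the shell: 374 − 91.9 → 282.1 cm³.
Infill deposited = 0.15 × 282.1 = 42.315 cm³.
Support = 0.05 × 374, so 18.7 cm³.
Deposited volume = 91.9 + 42.315 + 18.7 = 152.915 cm³.
Mass = 152.915 × 1.15, so 175.85225 g.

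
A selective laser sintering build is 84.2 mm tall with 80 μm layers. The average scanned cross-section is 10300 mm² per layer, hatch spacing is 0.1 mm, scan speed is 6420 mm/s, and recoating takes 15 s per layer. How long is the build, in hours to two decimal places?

9.08 hours

Layer count = ceil(84.2 / 0.08) = 1053.
Per-layer scan distance = 10300 / 0.1, so 103000 mm.
Scan time per layer: 103000 / 6420 → 16.0436 s.
Per-layer time = 16.0436 + 15 = 31.0436 s.
Total: 1053 × 31.0436 s = 32688.9108 s → 9.08 hours.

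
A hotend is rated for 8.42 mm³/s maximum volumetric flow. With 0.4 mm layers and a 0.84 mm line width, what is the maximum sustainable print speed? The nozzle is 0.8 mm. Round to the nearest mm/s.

25 mm/s

A: 0.4 × 0.84 → 0.336 mm².
Max speed = 8.42 / 0.336 = 25.06 ≈ 25 mm/s.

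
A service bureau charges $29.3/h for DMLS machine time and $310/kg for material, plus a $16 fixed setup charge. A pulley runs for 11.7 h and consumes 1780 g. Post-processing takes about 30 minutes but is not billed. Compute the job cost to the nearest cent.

$910.61

Machine cost: 29.3 × 11.7 → $342.81.
Material charge: 310 × 1780/1000 → $551.80.
Total = 342.81 + 551.80 + 16 = $910.61.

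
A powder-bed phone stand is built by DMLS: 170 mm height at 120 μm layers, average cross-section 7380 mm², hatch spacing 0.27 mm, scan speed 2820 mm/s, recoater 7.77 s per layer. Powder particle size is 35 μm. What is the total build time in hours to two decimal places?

Layer count = ceil(170 / 0.12) = 1417.
Per-layer scan distance = 7380 / 0.27 = 27333.3 mm.
Laser time per layer = 27333.3 / 2820, so 9.6927 s.
Layer cycle = 9.6927 + 7.77 = 17.4627 s.
Build time = 1417 × 17.4627 = 24744.6459 s = 6.87 hours.

6.87 hours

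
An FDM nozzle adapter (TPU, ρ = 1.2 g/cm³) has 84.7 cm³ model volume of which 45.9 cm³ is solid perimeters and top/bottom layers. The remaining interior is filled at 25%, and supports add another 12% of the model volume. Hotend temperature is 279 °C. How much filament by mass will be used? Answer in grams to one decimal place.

78.9 g

Volume inside the shell = 84.7 − 45.9 = 38.8 cm³.
Infill volume: 0.25 × 38.8 → 9.7 cm³.
Support = 0.12 × 84.7, so 10.164 cm³.
Total printed volume = 45.9 + 9.7 + 10.164 = 65.764 cm³.
Mass: 65.764 × 1.2 → 78.9168 g.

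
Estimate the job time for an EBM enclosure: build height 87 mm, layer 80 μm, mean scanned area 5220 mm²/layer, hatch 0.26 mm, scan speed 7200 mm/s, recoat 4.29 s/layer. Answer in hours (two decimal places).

Number of layers: 87 / 0.08 → 1088 (rounded up).
Hatch length per layer: 5220 / 0.26 → 20076.9 mm.
Per-layer scan time: 20076.9 / 7200 → 2.7885 s.
Per-layer time = 2.7885 + 4.29 = 7.0785 s.
Build time = 1088 × 7.0785 = 7701.408 s = 2.14 hours.

2.14 hours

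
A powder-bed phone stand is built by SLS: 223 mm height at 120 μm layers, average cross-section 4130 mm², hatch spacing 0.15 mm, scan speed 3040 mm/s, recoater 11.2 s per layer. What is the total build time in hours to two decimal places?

Number of layers: 223 / 0.12 → 1859 (rounded up).
Per-layer scan distance = 4130 / 0.15 = 27533.3 mm.
Scan time per layer = 27533.3 / 3040 = 9.057 s.
Layer cycle = 9.057 + 11.2 = 20.257 s.
Build time = 1859 × 20.257 = 37657.763 s = 10.46 hours.

10.46 hours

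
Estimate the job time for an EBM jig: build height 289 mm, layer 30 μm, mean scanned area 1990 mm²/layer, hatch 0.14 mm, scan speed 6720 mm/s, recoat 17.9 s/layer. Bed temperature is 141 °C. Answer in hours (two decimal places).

Layers = ⌈289/0.03⌉ = 9634.
Per-layer scan distance = 1990 / 0.14, so 14214.3 mm.
Beam time per layer = 14214.3 / 6720, so 2.1152 s.
Layer cycle = 2.1152 + 17.9, so 20.0152 s.
Build time = 9634 × 20.0152 = 192826.4368 s = 53.56 hours.

53.56 hours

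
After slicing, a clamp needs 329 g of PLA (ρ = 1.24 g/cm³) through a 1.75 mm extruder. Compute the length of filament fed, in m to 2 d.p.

110.31 m

Volume = 329 g / 1.24 g·cm⁻³ = 265.3226 cm³ = 265322.6 mm³.
Cross-section of 1.75 mm filament: π·(1.75/2)² = 2.4053 mm².
Length = 265322.6 / 2.4053 = 110307.49 mm = 110.31 m.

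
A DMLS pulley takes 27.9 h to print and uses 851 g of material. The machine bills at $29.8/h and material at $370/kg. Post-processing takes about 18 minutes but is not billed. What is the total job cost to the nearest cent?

Time charge = 29.8 × 27.9 = $831.42.
Feedstock cost: 370 × 851/1000 → $314.87.
Job cost: 831.42 + 314.87 = $1146.29.

$1146.29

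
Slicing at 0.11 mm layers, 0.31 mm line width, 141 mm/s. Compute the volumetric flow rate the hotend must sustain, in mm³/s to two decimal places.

4.81

A: 0.11 × 0.31 → 0.0341 mm².
Volumetric flow = 141 × 0.0341 = 4.81 mm³/s.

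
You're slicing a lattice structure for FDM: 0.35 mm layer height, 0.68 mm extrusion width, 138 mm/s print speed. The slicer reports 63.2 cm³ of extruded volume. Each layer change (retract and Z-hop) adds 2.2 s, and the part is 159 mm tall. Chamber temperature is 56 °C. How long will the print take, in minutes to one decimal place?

48.8 minutes

Extrusion cross-section: 0.35 × 0.68 → 0.238 mm².
Toolpath length = 63.2 cm³ / 0.238 mm² = 63200 / 0.238 = 265546.2 mm.
Print-move time = 265546.2 / 138, so 1924.2 s.
Number of layers: 159 / 0.35 → 455 (rounded up).
Z-hop total: 455 × 2.2 → 1001 s.
Total = 1924.2 + 1001 = 2925.2 s = 48.8 minutes.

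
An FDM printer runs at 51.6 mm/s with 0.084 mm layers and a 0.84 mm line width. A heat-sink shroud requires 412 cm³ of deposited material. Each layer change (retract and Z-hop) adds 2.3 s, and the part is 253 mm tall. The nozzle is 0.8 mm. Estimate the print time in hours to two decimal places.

33.36 hours

Bead cross-section = 0.084 × 0.84, so 0.07056 mm².
Total extruded path = 412000/0.07056 = 5839002.3 mm.
Print-move time = 5839002.3 / 51.6 = 113159 s.
Number of layers: 253 / 0.084 → 3012 (rounded up).
Non-print overhead = 3012 × 2.3, so 6927.6 s.
Altogether 113159 + 6927.6 = 120086.6 s, i.e. 33.36 hours.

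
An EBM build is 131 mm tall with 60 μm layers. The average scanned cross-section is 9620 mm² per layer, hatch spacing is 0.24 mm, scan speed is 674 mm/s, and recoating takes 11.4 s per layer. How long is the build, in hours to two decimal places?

42.99 hours

Layers = ⌈131/0.06⌉ = 2184.
Hatch length per layer = 9620 / 0.24, so 40083.3 mm.
Beam time per layer = 40083.3 / 674 = 59.4708 s.
Per-layer time: 59.4708 + 11.4 → 70.8708 s.
2184 layers × 70.8708 s/layer = 154781.8272 s, i.e. 42.99 hours.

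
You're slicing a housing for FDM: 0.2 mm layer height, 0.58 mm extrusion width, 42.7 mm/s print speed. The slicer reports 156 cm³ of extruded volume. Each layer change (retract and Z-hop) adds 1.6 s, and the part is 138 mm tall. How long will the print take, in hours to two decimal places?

Extrusion cross-section: 0.2 × 0.58 → 0.116 mm².
Path length: 156000 mm³ / 0.116 mm² → 1344827.6 mm.
Extrusion time = 1344827.6 / 42.7, so 31494.8 s.
Number of layers: 138 / 0.2 → 690 (rounded up).
Layer-change overhead = 690 × 1.6 = 1104 s.
Altogether 31494.8 + 1104 = 32598.8 s, i.e. 9.06 hours.

9.06 hours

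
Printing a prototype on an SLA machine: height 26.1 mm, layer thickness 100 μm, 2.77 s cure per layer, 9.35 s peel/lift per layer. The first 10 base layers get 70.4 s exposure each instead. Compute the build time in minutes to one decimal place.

Number of layers: 26.1 / 0.1 → 261 (rounded up).
Burn-in layers = 10 × (70.4 + 9.35), so 797.5 s.
Regular layers: 251 × (2.77 + 9.35) → 3042.12 s.
Sum: 797.5 + 3042.12 = 3839.62 s → 64.0 minutes.

64.0 minutes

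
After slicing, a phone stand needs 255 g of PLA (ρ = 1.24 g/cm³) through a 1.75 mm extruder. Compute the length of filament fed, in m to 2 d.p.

Extruded volume: 255/1.24 = 205.6452 cm³ (205645.2 mm³).
A = π r² = π × 0.875² = 2.4053 mm².
L = V/A = 205645.2/2.4053 = 85496.69 mm → 85.50 m.

85.50 m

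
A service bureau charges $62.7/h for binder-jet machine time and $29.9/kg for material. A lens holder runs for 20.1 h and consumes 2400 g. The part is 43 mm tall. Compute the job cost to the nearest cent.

$1332.03

Time charge: 62.7 × 20.1 → $1260.27.
Material charge = 29.9 × 2400/1000, so $71.76.
Job cost: 1260.27 + 71.76 = $1332.03.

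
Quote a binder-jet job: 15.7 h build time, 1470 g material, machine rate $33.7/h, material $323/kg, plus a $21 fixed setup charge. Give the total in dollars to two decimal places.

Machine cost: 33.7 × 15.7 → $529.09.
Material cost = 323 × 1470/1000 = $474.81.
Adding setup: 529.09 + 474.81 + 21 → $1024.90.

$1024.90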